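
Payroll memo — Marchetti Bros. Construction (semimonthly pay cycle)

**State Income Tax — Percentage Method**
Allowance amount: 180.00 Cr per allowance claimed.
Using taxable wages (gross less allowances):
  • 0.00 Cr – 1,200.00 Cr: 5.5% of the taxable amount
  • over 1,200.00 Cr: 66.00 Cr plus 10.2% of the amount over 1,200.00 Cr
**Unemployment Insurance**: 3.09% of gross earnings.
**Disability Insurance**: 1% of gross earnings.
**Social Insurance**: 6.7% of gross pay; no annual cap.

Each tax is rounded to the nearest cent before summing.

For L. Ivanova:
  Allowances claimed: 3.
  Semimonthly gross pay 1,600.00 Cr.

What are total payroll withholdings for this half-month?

230.94 Cr

State Income Tax: taxable = 1,600.00 Cr − 3×180.00 Cr = 1,060.00 Cr
  5.5% × 1,060.00 Cr = 58.30 Cr
Unemployment Insurance: 3.09% × 1,600.00 Cr = 49.44 Cr
Disability Insurance: 1% × 1,600.00 Cr = 16.00 Cr
Social Insurance: 6.7% × 1,600.00 Cr = 107.20 Cr
Total: 58.30 Cr + 49.44 Cr + 16.00 Cr + 107.20 Cr = 230.94 Cr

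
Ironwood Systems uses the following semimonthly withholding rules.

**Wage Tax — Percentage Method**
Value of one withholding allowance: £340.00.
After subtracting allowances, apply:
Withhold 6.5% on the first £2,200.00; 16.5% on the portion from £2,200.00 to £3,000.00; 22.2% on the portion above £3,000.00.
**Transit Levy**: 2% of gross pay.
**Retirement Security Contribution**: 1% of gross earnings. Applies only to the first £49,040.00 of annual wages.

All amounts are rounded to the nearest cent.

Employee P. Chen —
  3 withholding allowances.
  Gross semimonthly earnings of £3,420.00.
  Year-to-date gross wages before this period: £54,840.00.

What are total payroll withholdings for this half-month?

Wage Tax: taxable = £3,420.00 − 3×£340.00 = £2,400.00
  £143.00 + 16.5% × (£2,400.00 − £2,200.00) = £143.00 + 16.5% × £200.00 = £176.00
Transit Levy: 2% × £3,420.00 = £68.40
Retirement Security Contribution: YTD £54,840.00 ≥ cap £49,040.00 → £0.00
Total: £176.00 + £68.40 + £0.00 = £244.40

£244.40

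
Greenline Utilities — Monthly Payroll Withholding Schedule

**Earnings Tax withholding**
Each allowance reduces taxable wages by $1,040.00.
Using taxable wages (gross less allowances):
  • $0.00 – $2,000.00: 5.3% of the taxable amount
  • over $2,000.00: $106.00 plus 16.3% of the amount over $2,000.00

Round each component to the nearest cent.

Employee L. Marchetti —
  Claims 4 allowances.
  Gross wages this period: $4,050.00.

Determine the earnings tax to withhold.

Earnings Tax: taxable = $4,050.00 − 4×$1,040.00 = $-110.00
  Taxable ≤ 0 → $0.00

$0.00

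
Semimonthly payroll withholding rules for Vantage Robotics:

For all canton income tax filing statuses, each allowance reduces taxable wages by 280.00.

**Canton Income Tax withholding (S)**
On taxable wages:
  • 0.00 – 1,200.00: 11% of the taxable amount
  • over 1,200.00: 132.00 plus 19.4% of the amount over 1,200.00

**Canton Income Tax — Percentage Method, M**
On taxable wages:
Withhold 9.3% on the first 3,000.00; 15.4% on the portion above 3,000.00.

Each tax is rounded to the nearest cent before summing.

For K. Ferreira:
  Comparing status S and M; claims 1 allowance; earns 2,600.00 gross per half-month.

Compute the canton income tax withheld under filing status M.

Canton Income Tax (M): taxable = 2,600.00 − 1×280.00 = 2,320.00
  9.3% × 2,320.00 = 215.76

215.76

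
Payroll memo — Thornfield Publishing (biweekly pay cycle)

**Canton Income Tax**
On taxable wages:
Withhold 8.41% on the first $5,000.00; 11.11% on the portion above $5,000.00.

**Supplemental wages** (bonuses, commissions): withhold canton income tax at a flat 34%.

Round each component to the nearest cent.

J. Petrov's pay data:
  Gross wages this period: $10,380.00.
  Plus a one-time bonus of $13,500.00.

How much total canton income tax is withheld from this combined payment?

Canton Income Tax: taxable = $10,380.00
  $420.50 + 11.11% × ($10,380.00 − $5,000.00) = $420.50 + 11.11% × $5,380.00 = $1,018.22
Supplemental (34% flat on bonus): 34% × $13,500.00 = $4,590.00
Total canton income tax: $1,018.22 + $4,590.00 = $5,608.22

$5,608.22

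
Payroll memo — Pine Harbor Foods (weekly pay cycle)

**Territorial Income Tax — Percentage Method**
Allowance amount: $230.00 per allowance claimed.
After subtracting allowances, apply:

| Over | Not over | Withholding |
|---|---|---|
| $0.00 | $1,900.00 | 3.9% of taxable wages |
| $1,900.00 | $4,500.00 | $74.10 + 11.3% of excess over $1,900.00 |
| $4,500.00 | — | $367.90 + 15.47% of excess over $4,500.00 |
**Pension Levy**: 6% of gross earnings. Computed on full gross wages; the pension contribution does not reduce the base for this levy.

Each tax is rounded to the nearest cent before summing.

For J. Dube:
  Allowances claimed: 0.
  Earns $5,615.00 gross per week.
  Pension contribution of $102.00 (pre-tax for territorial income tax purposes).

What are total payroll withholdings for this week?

$861.51

Territorial Income Tax: taxable = $5,615.00 − $102.00 = $5,513.00
  $367.90 + 15.47% × ($5,513.00 − $4,500.00) = $367.90 + 15.47% × $1,013.00 = $524.61
Pension Levy: 6% × $5,615.00 = $336.90
Total: $524.61 + $336.90 = $861.51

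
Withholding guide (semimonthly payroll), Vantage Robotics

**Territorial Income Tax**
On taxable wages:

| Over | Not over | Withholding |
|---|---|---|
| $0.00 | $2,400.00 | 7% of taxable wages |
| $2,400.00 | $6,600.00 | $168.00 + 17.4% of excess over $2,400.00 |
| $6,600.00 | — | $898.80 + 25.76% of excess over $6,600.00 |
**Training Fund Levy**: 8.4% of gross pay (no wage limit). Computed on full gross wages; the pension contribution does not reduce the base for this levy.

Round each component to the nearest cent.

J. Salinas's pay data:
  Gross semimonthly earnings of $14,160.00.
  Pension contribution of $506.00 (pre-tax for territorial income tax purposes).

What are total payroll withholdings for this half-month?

$3,905.35

Territorial Income Tax: taxable = $14,160.00 − $506.00 = $13,654.00
  $898.80 + 25.76% × ($13,654.00 − $6,600.00) = $898.80 + 25.76% × $7,054.00 = $2,715.91
Training Fund Levy: 8.4% × $14,160.00 = $1,189.44
Total: $2,715.91 + $1,189.44 = $3,905.35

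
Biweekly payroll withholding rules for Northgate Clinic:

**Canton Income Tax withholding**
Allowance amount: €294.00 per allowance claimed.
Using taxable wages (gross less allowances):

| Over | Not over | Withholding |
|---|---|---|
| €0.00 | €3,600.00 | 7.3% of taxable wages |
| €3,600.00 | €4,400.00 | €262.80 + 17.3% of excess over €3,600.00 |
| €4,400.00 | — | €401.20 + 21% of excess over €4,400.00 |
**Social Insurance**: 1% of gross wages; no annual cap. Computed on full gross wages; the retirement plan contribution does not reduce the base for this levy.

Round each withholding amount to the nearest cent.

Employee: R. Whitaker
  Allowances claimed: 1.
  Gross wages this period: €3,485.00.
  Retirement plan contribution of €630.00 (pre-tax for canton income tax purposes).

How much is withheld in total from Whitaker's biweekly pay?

Canton Income Tax: taxable = €3,485.00 − €630.00 − 1×€294.00 = €2,561.00
  7.3% × €2,561.00 = €186.95
Social Insurance: 1% × €3,485.00 = €34.85
Total: €186.95 + €34.85 = €221.80

€221.80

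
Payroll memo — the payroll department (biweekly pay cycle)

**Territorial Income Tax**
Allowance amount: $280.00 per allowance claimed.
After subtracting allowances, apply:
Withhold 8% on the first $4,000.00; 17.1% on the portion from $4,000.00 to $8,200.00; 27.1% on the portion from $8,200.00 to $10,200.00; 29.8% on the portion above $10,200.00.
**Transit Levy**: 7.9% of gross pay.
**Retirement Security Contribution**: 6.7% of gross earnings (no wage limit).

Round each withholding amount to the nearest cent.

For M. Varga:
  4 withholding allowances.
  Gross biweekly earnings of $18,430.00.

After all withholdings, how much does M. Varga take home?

$12,040.24

Territorial Income Tax: taxable = $18,430.00 − 4×$280.00 = $17,310.00
  $1,580.20 + 29.8% × ($17,310.00 − $10,200.00) = $1,580.20 + 29.8% × $7,110.00 = $3,698.98
Transit Levy: 7.9% × $18,430.00 = $1,455.97
Retirement Security Contribution: 6.7% × $18,430.00 = $1,234.81
Total withheld: $3,698.98 + $1,455.97 + $1,234.81 = $6,389.76
Net pay: $18,430.00 − $6,389.76 = $12,040.24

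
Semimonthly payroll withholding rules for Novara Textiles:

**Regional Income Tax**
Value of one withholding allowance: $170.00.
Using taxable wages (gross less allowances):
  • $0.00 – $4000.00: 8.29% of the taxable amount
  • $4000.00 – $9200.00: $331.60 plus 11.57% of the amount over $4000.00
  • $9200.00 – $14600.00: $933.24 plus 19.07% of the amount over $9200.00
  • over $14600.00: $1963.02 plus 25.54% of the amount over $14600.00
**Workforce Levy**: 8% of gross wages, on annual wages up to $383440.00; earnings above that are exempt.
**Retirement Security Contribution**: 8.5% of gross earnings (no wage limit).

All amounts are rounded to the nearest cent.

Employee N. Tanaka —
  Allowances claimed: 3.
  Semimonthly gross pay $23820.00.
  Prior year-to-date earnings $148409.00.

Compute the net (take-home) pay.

$15702.15

Regional Income Tax: taxable = $23820.00 − 3×$170.00 = $23310.00
  $1963.02 + 25.54% × ($23310.00 − $14600.00) = $1963.02 + 25.54% × $8710.00 = $4187.55
Workforce Levy: 8% × $23820.00 = $1905.60
Retirement Security Contribution: 8.5% × $23820.00 = $2024.70
Total withheld: $4187.55 + $1905.60 + $2024.70 = $8117.85
Net pay: $23820.00 − $8117.85 = $15702.15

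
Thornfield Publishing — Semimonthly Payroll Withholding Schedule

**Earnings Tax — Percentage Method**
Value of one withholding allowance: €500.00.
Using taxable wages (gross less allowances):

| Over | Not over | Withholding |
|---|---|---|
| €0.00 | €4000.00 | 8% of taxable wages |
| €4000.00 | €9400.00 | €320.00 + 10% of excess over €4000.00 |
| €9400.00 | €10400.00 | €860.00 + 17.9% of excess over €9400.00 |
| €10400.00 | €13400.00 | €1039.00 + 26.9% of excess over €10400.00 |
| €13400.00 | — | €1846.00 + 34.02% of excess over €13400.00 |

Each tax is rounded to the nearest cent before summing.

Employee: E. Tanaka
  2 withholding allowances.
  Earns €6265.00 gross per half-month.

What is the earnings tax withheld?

Earnings Tax: taxable = €6265.00 − 2×€500.00 = €5265.00
  €320.00 + 10% × (€5265.00 − €4000.00) = €320.00 + 10% × €1265.00 = €446.50

€446.50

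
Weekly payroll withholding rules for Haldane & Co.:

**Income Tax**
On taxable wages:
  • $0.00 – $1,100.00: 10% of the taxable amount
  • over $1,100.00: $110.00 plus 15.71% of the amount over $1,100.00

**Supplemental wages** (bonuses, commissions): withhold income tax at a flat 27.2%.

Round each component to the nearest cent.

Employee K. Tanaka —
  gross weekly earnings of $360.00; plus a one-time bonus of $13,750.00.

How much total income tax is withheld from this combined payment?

Income Tax: taxable = $360.00
  10% × $360.00 = $36.00
Supplemental (27.2% flat on bonus): 27.2% × $13,750.00 = $3,740.00
Total income tax: $36.00 + $3,740.00 = $3,776.00

$3,776.00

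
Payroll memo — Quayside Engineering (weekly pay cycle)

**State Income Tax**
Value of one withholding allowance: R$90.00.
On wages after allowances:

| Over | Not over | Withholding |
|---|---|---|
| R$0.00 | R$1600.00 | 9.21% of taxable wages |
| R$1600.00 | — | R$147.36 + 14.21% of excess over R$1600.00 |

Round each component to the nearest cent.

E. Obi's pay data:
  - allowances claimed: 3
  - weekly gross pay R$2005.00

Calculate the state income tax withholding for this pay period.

R$166.54

State Income Tax: taxable = R$2005.00 − 3×R$90.00 = R$1735.00
  R$147.36 + 14.21% × (R$1735.00 − R$1600.00) = R$147.36 + 14.21% × R$135.00 = R$166.54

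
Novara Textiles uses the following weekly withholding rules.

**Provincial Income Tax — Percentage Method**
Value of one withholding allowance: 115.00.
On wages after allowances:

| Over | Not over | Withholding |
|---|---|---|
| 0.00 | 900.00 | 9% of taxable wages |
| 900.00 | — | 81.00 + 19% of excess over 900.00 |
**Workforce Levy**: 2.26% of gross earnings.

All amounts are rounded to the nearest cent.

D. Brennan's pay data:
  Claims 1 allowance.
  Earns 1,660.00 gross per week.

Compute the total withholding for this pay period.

241.07

Provincial Income Tax: taxable = 1,660.00 − 1×115.00 = 1,545.00
  81.00 + 19% × (1,545.00 − 900.00) = 81.00 + 19% × 645.00 = 203.55
Workforce Levy: 2.26% × 1,660.00 = 37.52
Total: 203.55 + 37.52 = 241.07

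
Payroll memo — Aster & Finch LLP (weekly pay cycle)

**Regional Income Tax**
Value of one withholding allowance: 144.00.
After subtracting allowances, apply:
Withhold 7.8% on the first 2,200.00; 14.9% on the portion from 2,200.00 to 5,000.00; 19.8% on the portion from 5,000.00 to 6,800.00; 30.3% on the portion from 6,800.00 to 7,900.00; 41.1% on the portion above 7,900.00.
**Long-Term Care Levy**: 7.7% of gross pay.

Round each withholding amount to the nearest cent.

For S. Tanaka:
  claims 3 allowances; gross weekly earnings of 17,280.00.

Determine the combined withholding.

Regional Income Tax: taxable = 17,280.00 − 3×144.00 = 16,848.00
  1,278.50 + 41.1% × (16,848.00 − 7,900.00) = 1,278.50 + 41.1% × 8,948.00 = 4,956.13
Long-Term Care Levy: 7.7% × 17,280.00 = 1,330.56
Total: 4,956.13 + 1,330.56 = 6,286.69

6,286.69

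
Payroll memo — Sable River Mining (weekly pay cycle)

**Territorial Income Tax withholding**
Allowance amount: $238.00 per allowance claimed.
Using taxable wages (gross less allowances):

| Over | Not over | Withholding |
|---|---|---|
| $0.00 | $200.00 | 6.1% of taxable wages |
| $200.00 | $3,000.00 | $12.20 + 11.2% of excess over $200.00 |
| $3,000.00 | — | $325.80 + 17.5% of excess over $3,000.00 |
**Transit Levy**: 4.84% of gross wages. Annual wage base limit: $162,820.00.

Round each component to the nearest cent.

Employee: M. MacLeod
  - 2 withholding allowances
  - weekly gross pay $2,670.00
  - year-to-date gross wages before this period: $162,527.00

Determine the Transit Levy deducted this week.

$14.18

Transit Levy: cap $162,820.00 − YTD $162,527.00 = $293.00 subject; 4.84% × $293.00 = $14.18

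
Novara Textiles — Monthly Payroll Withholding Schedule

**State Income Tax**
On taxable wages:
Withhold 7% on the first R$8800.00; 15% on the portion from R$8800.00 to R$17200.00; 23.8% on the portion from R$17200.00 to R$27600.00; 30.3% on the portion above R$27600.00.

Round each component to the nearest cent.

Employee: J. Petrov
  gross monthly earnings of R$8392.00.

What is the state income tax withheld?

R$587.44

State Income Tax: taxable = R$8392.00
  7% × R$8392.00 = R$587.44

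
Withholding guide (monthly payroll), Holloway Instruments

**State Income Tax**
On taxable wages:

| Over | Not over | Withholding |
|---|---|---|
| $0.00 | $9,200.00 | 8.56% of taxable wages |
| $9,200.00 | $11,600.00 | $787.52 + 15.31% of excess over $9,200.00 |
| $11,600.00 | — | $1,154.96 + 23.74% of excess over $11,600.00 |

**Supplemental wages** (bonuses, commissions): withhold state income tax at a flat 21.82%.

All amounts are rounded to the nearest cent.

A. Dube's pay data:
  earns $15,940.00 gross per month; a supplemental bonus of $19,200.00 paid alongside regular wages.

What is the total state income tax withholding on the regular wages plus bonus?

State Income Tax: taxable = $15,940.00
  $1,154.96 + 23.74% × ($15,940.00 − $11,600.00) = $1,154.96 + 23.74% × $4,340.00 = $2,185.28
Supplemental (21.82% flat on bonus): 21.82% × $19,200.00 = $4,189.44
Total state income tax: $2,185.28 + $4,189.44 = $6,374.72

$6,374.72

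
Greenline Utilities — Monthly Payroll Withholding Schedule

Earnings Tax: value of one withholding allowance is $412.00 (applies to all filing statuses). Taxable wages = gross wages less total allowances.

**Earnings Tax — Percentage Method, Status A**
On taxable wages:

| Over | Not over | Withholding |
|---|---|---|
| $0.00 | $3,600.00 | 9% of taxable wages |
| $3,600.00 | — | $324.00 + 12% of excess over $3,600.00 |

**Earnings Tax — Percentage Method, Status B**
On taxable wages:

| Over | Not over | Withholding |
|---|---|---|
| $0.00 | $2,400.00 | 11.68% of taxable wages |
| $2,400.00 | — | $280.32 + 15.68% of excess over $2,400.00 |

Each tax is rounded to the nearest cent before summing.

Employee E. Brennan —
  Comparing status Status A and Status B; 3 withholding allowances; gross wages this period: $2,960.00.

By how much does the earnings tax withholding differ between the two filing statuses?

$46.20

Earnings Tax (Status A): taxable = $2,960.00 − 3×$412.00 = $1,724.00
  9% × $1,724.00 = $155.16
Earnings Tax (Status B): taxable = $2,960.00 − 3×$412.00 = $1,724.00
  11.68% × $1,724.00 = $201.36
Difference: |$155.16 − $201.36| = $46.20 (higher under Status B)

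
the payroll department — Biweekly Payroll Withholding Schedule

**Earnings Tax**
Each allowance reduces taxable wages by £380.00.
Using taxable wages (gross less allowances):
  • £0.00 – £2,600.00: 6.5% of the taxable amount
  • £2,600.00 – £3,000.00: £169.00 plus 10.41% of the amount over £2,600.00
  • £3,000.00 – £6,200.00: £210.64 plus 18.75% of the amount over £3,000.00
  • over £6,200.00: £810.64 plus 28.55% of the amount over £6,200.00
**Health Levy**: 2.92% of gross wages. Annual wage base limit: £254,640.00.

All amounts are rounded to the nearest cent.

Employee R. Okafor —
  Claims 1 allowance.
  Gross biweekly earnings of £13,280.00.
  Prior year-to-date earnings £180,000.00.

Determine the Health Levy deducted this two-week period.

£387.78

Health Levy: 2.92% × £13,280.00 = £387.78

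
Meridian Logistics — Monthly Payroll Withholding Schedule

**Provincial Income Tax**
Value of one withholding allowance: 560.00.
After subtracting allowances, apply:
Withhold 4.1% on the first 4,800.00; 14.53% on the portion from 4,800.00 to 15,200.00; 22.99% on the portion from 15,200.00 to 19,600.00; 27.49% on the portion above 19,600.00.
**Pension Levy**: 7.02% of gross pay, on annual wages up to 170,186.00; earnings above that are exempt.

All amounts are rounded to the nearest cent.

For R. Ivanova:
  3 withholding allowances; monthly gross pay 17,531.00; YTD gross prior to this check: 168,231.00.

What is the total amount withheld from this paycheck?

1,994.82

Provincial Income Tax: taxable = 17,531.00 − 3×560.00 = 15,851.00
  1,707.92 + 22.99% × (15,851.00 − 15,200.00) = 1,707.92 + 22.99% × 651.00 = 1,857.58
Pension Levy: cap 170,186.00 − YTD 168,231.00 = 1,955.00 subject; 7.02% × 1,955.00 = 137.24
Total: 1,857.58 + 137.24 = 1,994.82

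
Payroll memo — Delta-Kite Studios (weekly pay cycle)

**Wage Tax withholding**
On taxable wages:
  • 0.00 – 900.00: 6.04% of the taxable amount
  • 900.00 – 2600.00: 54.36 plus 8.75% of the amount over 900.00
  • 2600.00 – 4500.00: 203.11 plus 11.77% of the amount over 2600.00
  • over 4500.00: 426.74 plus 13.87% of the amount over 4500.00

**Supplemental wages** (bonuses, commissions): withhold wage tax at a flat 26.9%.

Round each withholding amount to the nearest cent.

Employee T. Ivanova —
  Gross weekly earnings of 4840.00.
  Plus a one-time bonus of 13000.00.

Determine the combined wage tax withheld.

3970.90

Wage Tax: taxable = 4840.00
  426.74 + 13.87% × (4840.00 − 4500.00) = 426.74 + 13.87% × 340.00 = 473.90
Supplemental (26.9% flat on bonus): 26.9% × 13000.00 = 3497.00
Total wage tax: 473.90 + 3497.00 = 3970.90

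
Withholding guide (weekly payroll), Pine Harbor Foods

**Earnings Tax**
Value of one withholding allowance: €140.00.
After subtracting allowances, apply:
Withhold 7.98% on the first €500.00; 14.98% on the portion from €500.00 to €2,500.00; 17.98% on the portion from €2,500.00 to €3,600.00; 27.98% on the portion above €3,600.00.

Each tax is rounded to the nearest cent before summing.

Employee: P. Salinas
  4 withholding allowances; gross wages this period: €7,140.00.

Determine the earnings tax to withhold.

€1,371.08

Earnings Tax: taxable = €7,140.00 − 4×€140.00 = €6,580.00
  €537.28 + 27.98% × (€6,580.00 − €3,600.00) = €537.28 + 27.98% × €2,980.00 = €1,371.08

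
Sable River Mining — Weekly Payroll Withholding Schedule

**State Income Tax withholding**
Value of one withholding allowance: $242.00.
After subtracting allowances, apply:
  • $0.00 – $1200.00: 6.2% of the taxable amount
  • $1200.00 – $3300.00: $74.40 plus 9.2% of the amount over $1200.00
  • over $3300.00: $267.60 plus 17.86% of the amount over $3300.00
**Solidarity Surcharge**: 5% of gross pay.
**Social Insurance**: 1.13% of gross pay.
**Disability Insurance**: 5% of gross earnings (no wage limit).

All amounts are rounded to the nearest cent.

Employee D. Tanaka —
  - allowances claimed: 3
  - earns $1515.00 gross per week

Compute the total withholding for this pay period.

State Income Tax: taxable = $1515.00 − 3×$242.00 = $789.00
  6.2% × $789.00 = $48.92
Solidarity Surcharge: 5% × $1515.00 = $75.75
Social Insurance: 1.13% × $1515.00 = $17.12
Disability Insurance: 5% × $1515.00 = $75.75
Total: $48.92 + $75.75 + $17.12 + $75.75 = $217.54

$217.54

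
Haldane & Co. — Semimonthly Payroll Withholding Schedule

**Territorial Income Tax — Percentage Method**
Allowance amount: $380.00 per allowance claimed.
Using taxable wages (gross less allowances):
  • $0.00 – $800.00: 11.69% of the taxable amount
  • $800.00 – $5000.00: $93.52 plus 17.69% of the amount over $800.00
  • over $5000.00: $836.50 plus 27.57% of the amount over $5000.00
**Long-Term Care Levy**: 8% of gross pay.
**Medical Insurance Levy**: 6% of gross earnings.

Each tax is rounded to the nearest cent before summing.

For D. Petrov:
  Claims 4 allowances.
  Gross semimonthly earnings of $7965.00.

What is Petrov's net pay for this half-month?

$5615.01

Territorial Income Tax: taxable = $7965.00 − 4×$380.00 = $6445.00
  $836.50 + 27.57% × ($6445.00 − $5000.00) = $836.50 + 27.57% × $1445.00 = $1234.89
Long-Term Care Levy: 8% × $7965.00 = $637.20
Medical Insurance Levy: 6% × $7965.00 = $477.90
Total withheld: $1234.89 + $637.20 + $477.90 = $2349.99
Net pay: $7965.00 − $2349.99 = $5615.01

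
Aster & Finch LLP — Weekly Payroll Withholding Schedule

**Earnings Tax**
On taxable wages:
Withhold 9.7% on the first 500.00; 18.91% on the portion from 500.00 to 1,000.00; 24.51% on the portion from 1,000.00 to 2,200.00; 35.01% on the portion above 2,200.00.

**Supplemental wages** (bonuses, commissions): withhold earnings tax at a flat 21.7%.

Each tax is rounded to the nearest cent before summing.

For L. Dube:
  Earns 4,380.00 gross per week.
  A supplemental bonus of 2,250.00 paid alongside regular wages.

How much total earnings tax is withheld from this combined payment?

Earnings Tax: taxable = 4,380.00
  437.17 + 35.01% × (4,380.00 − 2,200.00) = 437.17 + 35.01% × 2,180.00 = 1,200.39
Supplemental (21.7% flat on bonus): 21.7% × 2,250.00 = 488.25
Total earnings tax: 1,200.39 + 488.25 = 1,688.64

1,688.64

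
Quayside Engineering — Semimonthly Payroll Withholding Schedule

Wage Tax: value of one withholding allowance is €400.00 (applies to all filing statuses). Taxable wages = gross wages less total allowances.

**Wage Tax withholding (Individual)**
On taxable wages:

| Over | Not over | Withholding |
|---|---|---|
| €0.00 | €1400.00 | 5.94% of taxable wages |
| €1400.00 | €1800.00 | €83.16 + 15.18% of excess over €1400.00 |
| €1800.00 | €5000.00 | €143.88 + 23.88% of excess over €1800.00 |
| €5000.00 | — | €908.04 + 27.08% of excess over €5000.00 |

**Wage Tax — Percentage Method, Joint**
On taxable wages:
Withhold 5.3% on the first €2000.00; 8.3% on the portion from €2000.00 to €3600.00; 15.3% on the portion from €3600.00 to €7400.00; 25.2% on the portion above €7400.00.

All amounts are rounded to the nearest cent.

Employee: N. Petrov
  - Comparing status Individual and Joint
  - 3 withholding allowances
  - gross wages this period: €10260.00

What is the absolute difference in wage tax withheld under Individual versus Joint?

Wage Tax (Individual): taxable = €10260.00 − 3×€400.00 = €9060.00
  €908.04 + 27.08% × (€9060.00 − €5000.00) = €908.04 + 27.08% × €4060.00 = €2007.49
Wage Tax (Joint): taxable = €10260.00 − 3×€400.00 = €9060.00
  €820.20 + 25.2% × (€9060.00 − €7400.00) = €820.20 + 25.2% × €1660.00 = €1238.52
Difference: |€2007.49 − €1238.52| = €768.97 (higher under Individual)

€768.97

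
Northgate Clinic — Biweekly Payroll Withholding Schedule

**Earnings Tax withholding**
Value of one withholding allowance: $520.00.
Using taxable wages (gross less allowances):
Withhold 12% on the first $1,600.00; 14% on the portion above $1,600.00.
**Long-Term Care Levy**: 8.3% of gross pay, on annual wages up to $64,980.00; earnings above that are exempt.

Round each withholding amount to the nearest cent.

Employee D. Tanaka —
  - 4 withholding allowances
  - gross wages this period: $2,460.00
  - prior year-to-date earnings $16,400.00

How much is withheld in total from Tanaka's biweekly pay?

$249.78

Earnings Tax: taxable = $2,460.00 − 4×$520.00 = $380.00
  12% × $380.00 = $45.60
Long-Term Care Levy: 8.3% × $2,460.00 = $204.18
Total: $45.60 + $204.18 = $249.78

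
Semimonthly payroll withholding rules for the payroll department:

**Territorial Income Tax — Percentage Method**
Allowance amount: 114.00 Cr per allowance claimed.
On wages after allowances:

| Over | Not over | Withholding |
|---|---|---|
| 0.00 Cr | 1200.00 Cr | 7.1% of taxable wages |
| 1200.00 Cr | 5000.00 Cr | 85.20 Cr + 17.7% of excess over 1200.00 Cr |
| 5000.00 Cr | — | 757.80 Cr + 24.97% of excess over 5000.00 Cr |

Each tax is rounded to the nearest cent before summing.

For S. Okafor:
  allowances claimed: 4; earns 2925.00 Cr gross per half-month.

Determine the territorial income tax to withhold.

Territorial Income Tax: taxable = 2925.00 Cr − 4×114.00 Cr = 2469.00 Cr
  85.20 Cr + 17.7% × (2469.00 Cr − 1200.00 Cr) = 85.20 Cr + 17.7% × 1269.00 Cr = 309.81 Cr

309.81 Cr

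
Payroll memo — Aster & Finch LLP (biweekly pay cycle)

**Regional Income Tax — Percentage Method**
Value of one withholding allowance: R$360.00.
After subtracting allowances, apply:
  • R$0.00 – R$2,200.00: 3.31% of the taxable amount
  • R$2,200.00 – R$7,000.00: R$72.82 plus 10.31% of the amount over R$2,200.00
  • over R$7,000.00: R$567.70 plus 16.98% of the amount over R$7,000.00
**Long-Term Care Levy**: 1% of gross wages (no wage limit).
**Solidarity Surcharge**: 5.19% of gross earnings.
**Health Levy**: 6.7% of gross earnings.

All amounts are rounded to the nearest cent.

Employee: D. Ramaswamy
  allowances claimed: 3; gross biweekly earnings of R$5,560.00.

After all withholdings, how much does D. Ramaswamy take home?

R$4,535.43

Regional Income Tax: taxable = R$5,560.00 − 3×R$360.00 = R$4,480.00
  R$72.82 + 10.31% × (R$4,480.00 − R$2,200.00) = R$72.82 + 10.31% × R$2,280.00 = R$307.89
Long-Term Care Levy: 1% × R$5,560.00 = R$55.60
Solidarity Surcharge: 5.19% × R$5,560.00 = R$288.56
Health Levy: 6.7% × R$5,560.00 = R$372.52
Total withheld: R$307.89 + R$55.60 + R$288.56 + R$372.52 = R$1,024.57
Net pay: R$5,560.00 − R$1,024.57 = R$4,535.43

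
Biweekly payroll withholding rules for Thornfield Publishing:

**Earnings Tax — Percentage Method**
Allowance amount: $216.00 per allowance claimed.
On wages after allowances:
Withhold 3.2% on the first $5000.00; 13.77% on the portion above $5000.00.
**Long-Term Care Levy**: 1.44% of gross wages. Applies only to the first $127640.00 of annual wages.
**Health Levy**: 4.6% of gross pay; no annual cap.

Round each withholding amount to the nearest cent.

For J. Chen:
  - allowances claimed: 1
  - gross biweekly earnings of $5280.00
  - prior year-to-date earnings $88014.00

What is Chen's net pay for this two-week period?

$4792.28

Earnings Tax: taxable = $5280.00 − 1×$216.00 = $5064.00
  $160.00 + 13.77% × ($5064.00 − $5000.00) = $160.00 + 13.77% × $64.00 = $168.81
Long-Term Care Levy: 1.44% × $5280.00 = $76.03
Health Levy: 4.6% × $5280.00 = $242.88
Total withheld: $168.81 + $76.03 + $242.88 = $487.72
Net pay: $5280.00 − $487.72 = $4792.28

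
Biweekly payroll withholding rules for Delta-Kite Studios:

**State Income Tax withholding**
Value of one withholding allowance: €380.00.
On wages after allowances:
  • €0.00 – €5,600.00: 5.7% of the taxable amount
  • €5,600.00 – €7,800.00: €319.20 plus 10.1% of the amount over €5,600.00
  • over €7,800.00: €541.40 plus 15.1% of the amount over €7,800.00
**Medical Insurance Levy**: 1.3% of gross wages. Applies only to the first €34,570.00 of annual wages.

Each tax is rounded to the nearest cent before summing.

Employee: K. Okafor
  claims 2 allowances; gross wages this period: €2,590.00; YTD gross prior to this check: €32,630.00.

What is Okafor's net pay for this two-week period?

€2,460.47

State Income Tax: taxable = €2,590.00 − 2×€380.00 = €1,830.00
  5.7% × €1,830.00 = €104.31
Medical Insurance Levy: cap €34,570.00 − YTD €32,630.00 = €1,940.00 subject; 1.3% × €1,940.00 = €25.22
Total withheld: €104.31 + €25.22 = €129.53
Net pay: €2,590.00 − €129.53 = €2,460.47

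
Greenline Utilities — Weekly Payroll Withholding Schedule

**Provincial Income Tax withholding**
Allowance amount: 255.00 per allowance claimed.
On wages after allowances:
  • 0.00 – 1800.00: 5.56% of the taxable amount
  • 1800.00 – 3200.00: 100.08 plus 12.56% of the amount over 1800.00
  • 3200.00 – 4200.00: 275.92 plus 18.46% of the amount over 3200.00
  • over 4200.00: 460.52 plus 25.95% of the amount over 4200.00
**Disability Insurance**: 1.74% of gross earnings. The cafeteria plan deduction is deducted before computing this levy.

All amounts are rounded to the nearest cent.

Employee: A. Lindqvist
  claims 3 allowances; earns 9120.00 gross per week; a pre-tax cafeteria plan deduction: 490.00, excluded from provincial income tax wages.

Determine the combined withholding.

1561.75

Provincial Income Tax: taxable = 9120.00 − 490.00 − 3×255.00 = 7865.00
  460.52 + 25.95% × (7865.00 − 4200.00) = 460.52 + 25.95% × 3665.00 = 1411.59
Disability Insurance: 1.74% × 8630.00 = 150.16
Total: 1411.59 + 150.16 = 1561.75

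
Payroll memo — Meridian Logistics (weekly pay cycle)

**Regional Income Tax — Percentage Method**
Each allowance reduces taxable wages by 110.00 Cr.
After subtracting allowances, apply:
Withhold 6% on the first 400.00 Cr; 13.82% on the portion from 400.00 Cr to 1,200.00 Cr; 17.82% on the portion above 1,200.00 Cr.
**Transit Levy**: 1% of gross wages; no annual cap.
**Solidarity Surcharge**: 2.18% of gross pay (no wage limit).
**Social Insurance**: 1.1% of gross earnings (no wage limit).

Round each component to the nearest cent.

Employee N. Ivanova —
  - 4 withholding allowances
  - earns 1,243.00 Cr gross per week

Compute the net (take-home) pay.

1,110.11 Cr

Regional Income Tax: taxable = 1,243.00 Cr − 4×110.00 Cr = 803.00 Cr
  24.00 Cr + 13.82% × (803.00 Cr − 400.00 Cr) = 24.00 Cr + 13.82% × 403.00 Cr = 79.69 Cr
Transit Levy: 1% × 1,243.00 Cr = 12.43 Cr
Solidarity Surcharge: 2.18% × 1,243.00 Cr = 27.10 Cr
Social Insurance: 1.1% × 1,243.00 Cr = 13.67 Cr
Total withheld: 79.69 Cr + 12.43 Cr + 27.10 Cr + 13.67 Cr = 132.89 Cr
Net pay: 1,243.00 Cr − 132.89 Cr = 1,110.11 Cr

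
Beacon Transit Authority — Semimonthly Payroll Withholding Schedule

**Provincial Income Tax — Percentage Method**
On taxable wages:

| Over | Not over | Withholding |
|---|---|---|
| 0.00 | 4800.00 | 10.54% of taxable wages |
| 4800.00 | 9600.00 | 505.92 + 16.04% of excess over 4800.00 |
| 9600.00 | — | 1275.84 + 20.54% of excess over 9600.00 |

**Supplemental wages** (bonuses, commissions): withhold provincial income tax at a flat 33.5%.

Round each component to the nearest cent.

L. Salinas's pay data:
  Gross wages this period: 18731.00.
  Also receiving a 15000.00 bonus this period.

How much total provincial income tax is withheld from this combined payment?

Provincial Income Tax: taxable = 18731.00
  1275.84 + 20.54% × (18731.00 − 9600.00) = 1275.84 + 20.54% × 9131.00 = 3151.35
Supplemental (33.5% flat on bonus): 33.5% × 15000.00 = 5025.00
Total provincial income tax: 3151.35 + 5025.00 = 8176.35

8176.35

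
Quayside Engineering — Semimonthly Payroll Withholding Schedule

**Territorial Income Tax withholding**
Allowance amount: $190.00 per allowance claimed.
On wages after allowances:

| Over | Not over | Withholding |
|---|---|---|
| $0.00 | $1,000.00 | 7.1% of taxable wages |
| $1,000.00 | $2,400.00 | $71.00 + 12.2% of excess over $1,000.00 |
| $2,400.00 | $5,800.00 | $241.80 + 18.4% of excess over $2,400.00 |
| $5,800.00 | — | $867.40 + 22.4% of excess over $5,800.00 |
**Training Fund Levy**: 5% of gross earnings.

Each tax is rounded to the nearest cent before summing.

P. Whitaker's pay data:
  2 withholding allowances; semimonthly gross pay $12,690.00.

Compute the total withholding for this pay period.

$2,960.14

Territorial Income Tax: taxable = $12,690.00 − 2×$190.00 = $12,310.00
  $867.40 + 22.4% × ($12,310.00 − $5,800.00) = $867.40 + 22.4% × $6,510.00 = $2,325.64
Training Fund Levy: 5% × $12,690.00 = $634.50
Total: $2,325.64 + $634.50 = $2,960.14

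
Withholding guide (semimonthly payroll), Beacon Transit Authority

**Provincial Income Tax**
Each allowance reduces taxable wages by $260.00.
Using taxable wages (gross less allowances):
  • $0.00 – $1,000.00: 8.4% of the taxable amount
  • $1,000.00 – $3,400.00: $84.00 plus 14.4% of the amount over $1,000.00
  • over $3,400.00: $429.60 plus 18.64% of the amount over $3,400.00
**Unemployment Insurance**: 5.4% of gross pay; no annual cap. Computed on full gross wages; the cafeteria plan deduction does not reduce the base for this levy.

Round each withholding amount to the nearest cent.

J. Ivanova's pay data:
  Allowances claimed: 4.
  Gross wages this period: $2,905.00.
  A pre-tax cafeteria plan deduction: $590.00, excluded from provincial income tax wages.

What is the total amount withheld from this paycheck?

$280.47

Provincial Income Tax: taxable = $2,905.00 − $590.00 − 4×$260.00 = $1,275.00
  $84.00 + 14.4% × ($1,275.00 − $1,000.00) = $84.00 + 14.4% × $275.00 = $123.60
Unemployment Insurance: 5.4% × $2,905.00 = $156.87
Total: $123.60 + $156.87 = $280.47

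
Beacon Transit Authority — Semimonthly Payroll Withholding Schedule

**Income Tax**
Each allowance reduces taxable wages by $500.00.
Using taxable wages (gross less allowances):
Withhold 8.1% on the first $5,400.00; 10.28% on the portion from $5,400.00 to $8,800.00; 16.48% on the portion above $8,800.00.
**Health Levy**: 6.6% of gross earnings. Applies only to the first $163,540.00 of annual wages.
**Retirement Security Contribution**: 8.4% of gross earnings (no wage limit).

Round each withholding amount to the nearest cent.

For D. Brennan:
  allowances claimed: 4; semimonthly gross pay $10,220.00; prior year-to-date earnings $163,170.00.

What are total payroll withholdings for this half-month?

Income Tax: taxable = $10,220.00 − 4×$500.00 = $8,220.00
  $437.40 + 10.28% × ($8,220.00 − $5,400.00) = $437.40 + 10.28% × $2,820.00 = $727.30
Health Levy: cap $163,540.00 − YTD $163,170.00 = $370.00 subject; 6.6% × $370.00 = $24.42
Retirement Security Contribution: 8.4% × $10,220.00 = $858.48
Total: $727.30 + $24.42 + $858.48 = $1,610.20

$1,610.20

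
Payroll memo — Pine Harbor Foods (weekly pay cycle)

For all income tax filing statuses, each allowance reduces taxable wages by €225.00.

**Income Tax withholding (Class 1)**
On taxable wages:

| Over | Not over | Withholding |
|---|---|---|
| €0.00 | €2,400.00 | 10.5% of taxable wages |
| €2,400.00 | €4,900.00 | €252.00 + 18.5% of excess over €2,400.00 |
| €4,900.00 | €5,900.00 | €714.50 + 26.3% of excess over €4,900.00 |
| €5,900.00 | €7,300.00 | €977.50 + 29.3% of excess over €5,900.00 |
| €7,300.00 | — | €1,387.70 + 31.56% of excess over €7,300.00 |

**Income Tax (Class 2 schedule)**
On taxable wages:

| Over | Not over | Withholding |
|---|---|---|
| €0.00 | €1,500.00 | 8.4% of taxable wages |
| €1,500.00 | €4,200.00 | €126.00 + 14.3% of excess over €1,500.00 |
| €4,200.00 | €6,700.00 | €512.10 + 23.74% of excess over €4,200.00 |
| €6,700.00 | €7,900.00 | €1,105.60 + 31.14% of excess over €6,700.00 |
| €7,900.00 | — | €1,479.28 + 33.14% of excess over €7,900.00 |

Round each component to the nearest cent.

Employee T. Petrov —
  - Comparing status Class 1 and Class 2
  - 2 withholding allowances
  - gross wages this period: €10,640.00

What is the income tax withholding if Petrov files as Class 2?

€2,238.19

Income Tax (Class 2): taxable = €10,640.00 − 2×€225.00 = €10,190.00
  €1,479.28 + 33.14% × (€10,190.00 − €7,900.00) = €1,479.28 + 33.14% × €2,290.00 = €2,238.19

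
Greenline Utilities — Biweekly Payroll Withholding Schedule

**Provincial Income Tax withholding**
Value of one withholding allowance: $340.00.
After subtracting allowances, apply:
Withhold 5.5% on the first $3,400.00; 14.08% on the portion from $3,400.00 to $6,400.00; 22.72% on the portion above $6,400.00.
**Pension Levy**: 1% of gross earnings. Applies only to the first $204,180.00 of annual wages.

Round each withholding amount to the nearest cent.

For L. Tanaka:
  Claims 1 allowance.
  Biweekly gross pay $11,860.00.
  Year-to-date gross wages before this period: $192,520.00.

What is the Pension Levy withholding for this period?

$116.60

Pension Levy: cap $204,180.00 − YTD $192,520.00 = $11,660.00 subject; 1% × $11,660.00 = $116.60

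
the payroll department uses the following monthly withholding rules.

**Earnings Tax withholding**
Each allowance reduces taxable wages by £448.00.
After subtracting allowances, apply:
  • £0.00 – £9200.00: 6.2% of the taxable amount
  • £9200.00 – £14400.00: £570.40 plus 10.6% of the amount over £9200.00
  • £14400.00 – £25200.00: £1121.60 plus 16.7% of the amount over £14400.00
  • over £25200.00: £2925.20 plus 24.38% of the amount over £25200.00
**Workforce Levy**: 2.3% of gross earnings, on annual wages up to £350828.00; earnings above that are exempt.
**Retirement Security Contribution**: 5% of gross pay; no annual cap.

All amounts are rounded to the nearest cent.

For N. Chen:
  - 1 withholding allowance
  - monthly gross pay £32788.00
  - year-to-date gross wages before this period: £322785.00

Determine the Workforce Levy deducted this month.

Workforce Levy: cap £350828.00 − YTD £322785.00 = £28043.00 subject; 2.3% × £28043.00 = £644.99

£644.99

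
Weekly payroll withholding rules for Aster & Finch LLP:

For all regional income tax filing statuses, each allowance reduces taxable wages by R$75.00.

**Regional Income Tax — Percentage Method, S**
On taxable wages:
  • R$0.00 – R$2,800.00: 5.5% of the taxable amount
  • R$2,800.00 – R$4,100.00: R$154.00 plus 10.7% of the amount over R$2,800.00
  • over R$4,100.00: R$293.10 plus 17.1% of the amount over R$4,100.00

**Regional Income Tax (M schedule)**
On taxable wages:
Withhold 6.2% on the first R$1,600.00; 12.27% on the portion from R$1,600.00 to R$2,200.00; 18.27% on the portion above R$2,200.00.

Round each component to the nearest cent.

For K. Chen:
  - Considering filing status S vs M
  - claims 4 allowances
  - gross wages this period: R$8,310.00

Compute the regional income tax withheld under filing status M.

R$1,234.31

Regional Income Tax (M): taxable = R$8,310.00 − 4×R$75.00 = R$8,010.00
  R$172.82 + 18.27% × (R$8,010.00 − R$2,200.00) = R$172.82 + 18.27% × R$5,810.00 = R$1,234.31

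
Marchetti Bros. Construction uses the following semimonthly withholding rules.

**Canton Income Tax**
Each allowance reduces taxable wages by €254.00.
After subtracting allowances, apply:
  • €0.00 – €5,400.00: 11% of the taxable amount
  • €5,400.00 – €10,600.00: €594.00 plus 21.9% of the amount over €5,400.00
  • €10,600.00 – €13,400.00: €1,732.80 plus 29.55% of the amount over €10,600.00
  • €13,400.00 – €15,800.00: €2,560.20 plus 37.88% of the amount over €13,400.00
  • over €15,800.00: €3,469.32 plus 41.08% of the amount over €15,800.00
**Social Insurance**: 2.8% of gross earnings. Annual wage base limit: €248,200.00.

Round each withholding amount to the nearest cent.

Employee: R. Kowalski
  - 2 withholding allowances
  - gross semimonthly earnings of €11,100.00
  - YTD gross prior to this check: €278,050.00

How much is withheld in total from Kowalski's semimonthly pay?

€1,731.05

Canton Income Tax: taxable = €11,100.00 − 2×€254.00 = €10,592.00
  €594.00 + 21.9% × (€10,592.00 − €5,400.00) = €594.00 + 21.9% × €5,192.00 = €1,731.05
Social Insurance: YTD €278,050.00 ≥ cap €248,200.00 → €0.00
Total: €1,731.05 + €0.00 = €1,731.05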